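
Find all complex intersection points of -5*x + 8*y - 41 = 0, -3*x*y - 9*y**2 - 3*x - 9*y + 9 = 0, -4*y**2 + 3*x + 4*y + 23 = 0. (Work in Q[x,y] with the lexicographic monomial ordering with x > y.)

Compute a lex Gröbner basis by Buchberger's algorithm.
f_1 = -5*x + 8*y - 41, LT = x.
f_2 = -3*x*y - 3*x - 9*y**2 - 9*y + 9, LT = x*y.
f_3 = 3*x - 4*y**2 + 4*y + 23, LT = x.

S(f_1,f_2): lcm = x*y. S = -x - 23/5*y**2 + 26/5*y + 3.
  leading term x: subtract (1/5)·f_1 from -x - 23/5*y**2 + 26/5*y + 3 → -23/5*y**2 + 18/5*y + 56/5
  leading term y**2: no divisor's leading term divides it; move -23/5*y**2 to the remainder.
  leading term y: no divisor's leading term divides it; move 18/5*y to the remainder.
  leading term 1: no divisor's leading term divides it; move 56/5 to the remainder.
  remainder -23/5*y**2 + 18/5*y + 56/5 ≠ 0; add h_4 = -23/5*y**2 + 18/5*y + 56/5 to the basis.

S(f_1,f_3): lcm = x. S = 4/3*y**2 - 44/15*y + 8/15.
  leading term y**2: subtract (-20/69)·h_4 from 4/3*y**2 - 44/15*y + 8/15 → -652/345*y + 1304/345
  leading term y: no divisor's leading term divides it; move -652/345*y to the remainder.
  leading term 1: no divisor's leading term divides it; move 1304/345 to the remainder.
  remainder -652/345*y + 1304/345 ≠ 0; add h_5 = -652/345*y + 1304/345 to the basis.

The other S-polynomials (S(f_2,f_3), S(f_1,h_4), S(f_2,h_4), S(f_3,h_4), S(f_1,h_5), S(f_2,h_5), S(f_3,h_5), S(h_4,h_5)) all reduce to 0 modulo the current basis, so we have a Gröbner basis.
Inter-reduce: drop elements whose leading term is divisible by another's, tail-reduce, and make monic.
Reduced Gröbner basis: {x + 5, y - 2}.

A lex Gröbner basis eliminates variables successively. Here y - 2 depends only on y, with roots {2}; lifting each root through the earlier basis elements recovers the full solutions.
  y = 2: the earlier basis element becomes x + 5 = 0, giving x = -5 — point (-5, 2).

{(-5, 2)}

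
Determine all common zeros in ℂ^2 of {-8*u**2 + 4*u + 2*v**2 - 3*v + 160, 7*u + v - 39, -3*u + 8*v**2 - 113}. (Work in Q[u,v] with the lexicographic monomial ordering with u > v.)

{(5, 4)}

Compute a lex Gröbner basis by Buchberger's algorithm.
f_1 = -8*u**2 + 4*u + 2*v**2 - 3*v + 160, LT = u**2.
f_2 = 7*u + v - 39, LT = u.
f_3 = -3*u + 8*v**2 - 113, LT = u.

S(f_1,f_2): lcm = u**2. S = -1/7*u*v + 71/14*u - 1/4*v**2 + 3/8*v - 20.
  leading term u*v: subtract (-1/49*v)·f_2 from -1/7*u*v + 71/14*u - 1/4*v**2 + 3/8*v - 20 → 71/14*u - 45/196*v**2 - 165/392*v - 20
  leading term u: subtract (71/98)·f_2 from 71/14*u - 45/196*v**2 - 165/392*v - 20 → -45/196*v**2 - 449/392*v + 809/98
  leading term v**2: no divisor's leading term divides it; move -45/196*v**2 to the remainder.
  leading term v: no divisor's leading term divides it; move -449/392*v to the remainder.
  leading term 1: no divisor's leading term divides it; move 809/98 to the remainder.
  remainder -45/196*v**2 - 449/392*v + 809/98 ≠ 0; add h_4 = -45/196*v**2 - 449/392*v + 809/98 to the basis.

S(f_1,f_3): lcm = u**2. S = 8/3*u*v**2 - 229/6*u - 1/4*v**2 + 3/8*v - 20.
  leading term u*v**2: subtract (8/21*v**2)·f_2 from 8/3*u*v**2 - 229/6*u - 1/4*v**2 + 3/8*v - 20 → -229/6*u - 8/21*v**3 + 409/28*v**2 + 3/8*v - 20
  leading term u: subtract (-229/42)·f_2 from -229/6*u - 8/21*v**3 + 409/28*v**2 + 3/8*v - 20 → -8/21*v**3 + 409/28*v**2 + 979/168*v - 3257/14
  leading term v**3: subtract (224/135*v)·h_4 from -8/21*v**3 + 409/28*v**2 + 979/168*v - 3257/14 → 62399/3780*v**2 - 59497/7560*v - 3257/14
  leading term v**2: subtract (-436793/6075)·h_4 from 62399/3780*v**2 - 59497/7560*v - 3257/14 → -7673629/85050*v + 15347258/42525
  leading term v: no divisor's leading term divides it; move -7673629/85050*v to the remainder.
  leading term 1: no divisor's leading term divides it; move 15347258/42525 to the remainder.
  remainder -7673629/85050*v + 15347258/42525 ≠ 0; add h_5 = -7673629/85050*v + 15347258/42525 to the basis.

S(f_2,f_3): lcm = u. S = 8/3*v**2 + 1/7*v - 908/21.
  leading term v**2: subtract (-1568/135)·h_4 from 8/3*v**2 + 1/7*v - 908/21 → -12437/945*v + 49748/945
  leading term v: subtract (90/617)·h_5 from -12437/945*v + 49748/945 → 0
  remainder 0.

S(f_1,h_4): leading monomials are coprime, so the S-polynomial reduces to 0 (Buchberger's first criterion).
S(f_2,h_4): leading monomials are coprime, so the S-polynomial reduces to 0 (Buchberger's first criterion).
S(f_3,h_4): leading monomials are coprime, so the S-polynomial reduces to 0 (Buchberger's first criterion).
S(f_1,h_5): leading monomials are coprime, so the S-polynomial reduces to 0 (Buchberger's first criterion).
S(f_2,h_5): leading monomials are coprime, so the S-polynomial reduces to 0 (Buchberger's first criterion).
S(f_3,h_5): leading monomials are coprime, so the S-polynomial reduces to 0 (Buchberger's first criterion).
S(h_4,h_5): lcm = v**2. S = 809/90*v - 1618/45.
  leading term v: subtract (-764505/7673629)·h_5 from 809/90*v - 1618/45 → 0
  remainder 0.

Every S-polynomial of the final basis reduces to 0, so we have a Gröbner basis.
Inter-reduce: drop elements whose leading term is divisible by another's, tail-reduce, and make monic.
Reduced Gröbner basis: {u - 5, v - 4}.

A lex Gröbner basis eliminates variables successively. Here v - 4 depends only on v, with roots {4}; lifting each root through the earlier basis elements recovers the full solutions.
  v = 4: the earlier basis element becomes u - 5 = 0, giving u = 5 — point (5, 4).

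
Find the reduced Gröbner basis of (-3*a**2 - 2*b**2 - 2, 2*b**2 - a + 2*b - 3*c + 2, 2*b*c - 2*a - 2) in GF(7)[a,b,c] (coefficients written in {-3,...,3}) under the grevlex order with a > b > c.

G = {a*c**2 - a*c - c**2 + 3*a + 2*b + 2*c + 1, c**3 + 2*a*c + 2*c**2 + a + 2*b - 3*c - 1, a**2 - 2*a - 3*b + c, a*b + 3*a*c + 2*c**2 + a + b + c + 1, b**2 + 3*a + b + 2*c + 1, b*c - a - 1}

f_1 = -3*a**2 - 2*b**2 - 2, LT = a**2.
f_2 = 2*b**2 - a + 2*b - 3*c + 2, LT = b**2.
f_3 = 2*b*c - 2*a - 2, LT = b*c.

S(f_2,f_3): lcm = b**2*c. S = a*b + 3*a*c + b*c + 2*c**2 + b + c.
  reduce S modulo (f_1, f_2, f_3):
  remainder a*b + 3*a*c + 2*c**2 + a + b + c + 1 ≠ 0; add g_4 = a*b + 3*a*c + 2*c**2 + a + b + c + 1 to the basis.

S(f_1,g_4): lcm = a**2*b. S = 3*b**3 - 3*a**2*c - 2*a*c**2 - a**2 - a*b - a*c - a + 3*b.
  reduce S modulo (f_1, f_2, f_3, g_4):
  remainder -2*a*c**2 + 2*a*c + 2*c**2 + a + 3*b + 3*c - 2 ≠ 0; add g_5 = -2*a*c**2 + 2*a*c + 2*c**2 + a + 3*b + 3*c - 2 to the basis.

S(f_3,g_4): lcm = a*b*c. S = -3*a*c**2 - 2*c**3 - a**2 - a*c - b*c - c**2 - a - c.
  reduce S modulo (f_1, f_2, f_3, g_4, g_5):
  remainder -2*c**3 + 3*a*c + 3*c**2 - 2*a + 3*b - c + 2 ≠ 0; add g_6 = -2*c**3 + 3*a*c + 3*c**2 - 2*a + 3*b - c + 2 to the basis.

The other S-polynomials (S(f_1,f_2), S(f_1,f_3), S(f_2,g_4), S(f_1,g_5), S(f_2,g_5), S(f_3,g_5), S(g_4,g_5), S(f_1,g_6), S(f_2,g_6), S(f_3,g_6), S(g_4,g_6), S(g_5,g_6)) all reduce to 0 modulo the current basis, so we have a Gröbner basis.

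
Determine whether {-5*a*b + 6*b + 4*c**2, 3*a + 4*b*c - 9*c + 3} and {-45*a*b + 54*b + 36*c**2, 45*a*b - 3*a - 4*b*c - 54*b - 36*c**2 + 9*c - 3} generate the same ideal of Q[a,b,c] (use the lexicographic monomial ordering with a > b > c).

Yes, the ideals are equal.

Equality of ideals is decidable: compute both reduced Gröbner bases (unique for the ordering) and check whether they agree.
Buchberger on the first generating set:
f_1 = -5*a*b + 6*b + 4*c**2, LT = a*b.
f_2 = 3*a + 4*b*c - 9*c + 3, LT = a.

S(f_1,f_2): lcm = a*b. S = -4/3*b**2*c + 3*b*c - 11/5*b - 4/5*c**2.
  reduce S modulo (f_1, f_2):
  remainder -4/3*b**2*c + 3*b*c - 11/5*b - 4/5*c**2 ≠ 0; add g_3 = -4/3*b**2*c + 3*b*c - 11/5*b - 4/5*c**2 to the basis.

The other S-polynomials (S(f_1,g_3), S(f_2,g_3)) all reduce to 0 modulo the current basis, so we have a Gröbner basis.
Inter-reduce: drop elements whose leading term is divisible by another's, tail-reduce, and make monic.
Reduced Gröbner basis: {a + 4/3*b*c - 3*c + 1, b**2*c - 9/4*b*c + 33/20*b + 3/5*c**2}.

Buchberger on the second generating set:
h_1 = -45*a*b + 54*b + 36*c**2, LT = a*b.
h_2 = 45*a*b - 3*a - 4*b*c - 54*b - 36*c**2 + 9*c - 3, LT = a*b.

S(h_1,h_2): lcm = a*b. S = 1/15*a + 4/45*b*c - 1/5*c + 1/15.
  reduce S modulo (h_1, h_2):
  remainder 1/15*a + 4/45*b*c - 1/5*c + 1/15 ≠ 0; add k_3 = 1/15*a + 4/45*b*c - 1/5*c + 1/15 to the basis.

S(h_1,k_3): lcm = a*b. S = -4/3*b**2*c + 3*b*c - 11/5*b - 4/5*c**2.
  reduce S modulo (h_1, h_2, k_3):
  remainder -4/3*b**2*c + 3*b*c - 11/5*b - 4/5*c**2 ≠ 0; add k_4 = -4/3*b**2*c + 3*b*c - 11/5*b - 4/5*c**2 to the basis.

The other S-polynomials (S(h_2,k_3), S(h_1,k_4), S(h_2,k_4), S(k_3,k_4)) all reduce to 0 modulo the current basis, so we have a Gröbner basis.
Inter-reduce: drop elements whose leading term is divisible by another's, tail-reduce, and make monic.
Reduced Gröbner basis: {a + 4/3*b*c - 3*c + 1, b**2*c - 9/4*b*c + 33/20*b + 3/5*c**2}.

Same reduced basis, so the two generating sets span the same ideal.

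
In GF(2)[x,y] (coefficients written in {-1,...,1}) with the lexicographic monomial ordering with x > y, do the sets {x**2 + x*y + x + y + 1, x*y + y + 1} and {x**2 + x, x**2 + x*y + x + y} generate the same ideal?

No, the ideals differ.

For a fixed monomial order, each ideal has a unique reduced Gröbner basis; comparing bases decides equality.
Buchberger on the first generating set:
f_1 = x**2 + x*y + x + y + 1, LT = x**2.
f_2 = x*y + y + 1, LT = x*y.

S(f_1,f_2): lcm = x**2*y. S = x*y**2 + x + y**2 + y.
  leading term x*y**2: subtract (y)·f_2 from x*y**2 + x + y**2 + y → x
  leading term x: no divisor's leading term divides it; move x to the remainder.
  remainder x ≠ 0; add g_3 = x to the basis.

S(f_2,g_3): lcm = x*y. S = y + 1.
  leading term y: no divisor's leading term divides it; move y to the remainder.
  leading term 1: no divisor's leading term divides it; move 1 to the remainder.
  remainder y + 1 ≠ 0; add g_4 = y + 1 to the basis.

The other S-polynomials (S(f_1,g_3), S(f_1,g_4), S(f_2,g_4), S(g_3,g_4)) all reduce to 0 modulo the current basis, so we have a Gröbner basis.
Inter-reduce: drop elements whose leading term is divisible by another's, tail-reduce, and make monic.
Reduced Gröbner basis: {x, y + 1}.

Buchberger on the second generating set:
h_1 = x**2 + x, LT = x**2.
h_2 = x**2 + x*y + x + y, LT = x**2.

S(h_1,h_2): lcm = x**2. S = x*y + y.
  leading term x*y: no divisor's leading term divides it; move x*y to the remainder.
  leading term y: no divisor's leading term divides it; move y to the remainder.
  remainder x*y + y ≠ 0; add k_3 = x*y + y to the basis.

The other S-polynomials (S(h_1,k_3), S(h_2,k_3)) all reduce to 0 modulo the current basis, so we have a Gröbner basis.
Inter-reduce: drop elements whose leading term is divisible by another's, tail-reduce, and make monic.
Reduced Gröbner basis: {x**2 + x, x*y + y}.

These differ, so the ideals are not equal.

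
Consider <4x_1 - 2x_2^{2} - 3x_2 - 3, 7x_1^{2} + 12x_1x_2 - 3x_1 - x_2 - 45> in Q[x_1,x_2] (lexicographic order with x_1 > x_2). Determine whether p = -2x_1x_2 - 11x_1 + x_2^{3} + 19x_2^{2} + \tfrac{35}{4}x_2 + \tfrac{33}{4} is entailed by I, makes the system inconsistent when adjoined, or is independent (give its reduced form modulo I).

First compute the reduced Gröbner basis of I by Buchberger's algorithm.
f_1 = 4x_1 - 2x_2^{2} - 3x_2 - 3, LT = x_1.
f_2 = 7x_1^{2} + 12x_1x_2 - 3x_1 - x_2 - 45, LT = x_1^{2}.

S(f_1,f_2): lcm = x_1^{2}. S = -\tfrac{1}{2}x_1x_2^{2} - \tfrac{69}{28}x_1x_2 - \tfrac{9}{28}x_1 + \tfrac{1}{7}x_2 + \tfrac{45}{7}.
  leading term x_1x_2^{2}: subtract (-\tfrac{1}{8}x_2^{2})·f_1 from -\tfrac{1}{2}x_1x_2^{2} - \tfrac{69}{28}x_1x_2 - \tfrac{9}{28}x_1 + \tfrac{1}{7}x_2 + \tfrac{45}{7} → -\tfrac{69}{28}x_1x_2 - \tfrac{9}{28}x_1 - \tfrac{1}{4}x_2^{4} - \tfrac{3}{8}x_2^{3} - \tfrac{3}{8}x_2^{2} + \tfrac{1}{7}x_2 + \tfrac{45}{7}
  leading term x_1x_2: subtract (-\tfrac{69}{112}x_2)·f_1 from -\tfrac{69}{28}x_1x_2 - \tfrac{9}{28}x_1 - \tfrac{1}{4}x_2^{4} - \tfrac{3}{8}x_2^{3} - \tfrac{3}{8}x_2^{2} + \tfrac{1}{7}x_2 + \tfrac{45}{7} → -\tfrac{9}{28}x_1 - \tfrac{1}{4}x_2^{4} - \tfrac{45}{28}x_2^{3} - \tfrac{249}{112}x_2^{2} - \tfrac{191}{112}x_2 + \tfrac{45}{7}
  leading term x_1: subtract (-\tfrac{9}{112})·f_1 from -\tfrac{9}{28}x_1 - \tfrac{1}{4}x_2^{4} - \tfrac{45}{28}x_2^{3} - \tfrac{249}{112}x_2^{2} - \tfrac{191}{112}x_2 + \tfrac{45}{7} → -\tfrac{1}{4}x_2^{4} - \tfrac{45}{28}x_2^{3} - \tfrac{267}{112}x_2^{2} - \tfrac{109}{56}x_2 + \tfrac{99}{16}
  leading term x_2^{4}: no divisor's leading term divides it; move -\tfrac{1}{4}x_2^{4} to the remainder.
  leading term x_2^{3}: no divisor's leading term divides it; move -\tfrac{45}{28}x_2^{3} to the remainder.
  leading term x_2^{2}: no divisor's leading term divides it; move -\tfrac{267}{112}x_2^{2} to the remainder.
  leading term x_2: no divisor's leading term divides it; move -\tfrac{109}{56}x_2 to the remainder.
  leading term 1: no divisor's leading term divides it; move \tfrac{99}{16} to the remainder.
  remainder -\tfrac{1}{4}x_2^{4} - \tfrac{45}{28}x_2^{3} - \tfrac{267}{112}x_2^{2} - \tfrac{109}{56}x_2 + \tfrac{99}{16} ≠ 0; add h_3 = -\tfrac{1}{4}x_2^{4} - \tfrac{45}{28}x_2^{3} - \tfrac{267}{112}x_2^{2} - \tfrac{109}{56}x_2 + \tfrac{99}{16} to the basis.

S(f_1,h_3): leading monomials are coprime, so the S-polynomial reduces to 0 (Buchberger's first criterion).
S(f_2,h_3): leading monomials are coprime, so the S-polynomial reduces to 0 (Buchberger's first criterion).
Every S-polynomial of the final basis reduces to 0, so we have a Gröbner basis.
Inter-reduce: drop elements whose leading term is divisible by another's, tail-reduce, and make monic.
Reduced Gröbner basis: {x_1 - \tfrac{1}{2}x_2^{2} - \tfrac{3}{4}x_2 - \tfrac{3}{4}, x_2^{4} + \tfrac{45}{7}x_2^{3} + \tfrac{267}{28}x_2^{2} + \tfrac{109}{14}x_2 - \tfrac{99}{4}}.
Label its elements g_1 = x_1 - \tfrac{1}{2}x_2^{2} - \tfrac{3}{4}x_2 - \tfrac{3}{4}, g_2 = x_2^{4} + \tfrac{45}{7}x_2^{3} + \tfrac{267}{28}x_2^{2} + \tfrac{109}{14}x_2 - \tfrac{99}{4}.

Reduce p = -2x_1x_2 - 11x_1 + x_2^{3} + 19x_2^{2} + \tfrac{35}{4}x_2 + \tfrac{33}{4} modulo G:
  leading term x_1x_2: subtract (-2x_2)·g_1 from -2x_1x_2 - 11x_1 + x_2^{3} + 19x_2^{2} + \tfrac{35}{4}x_2 + \tfrac{33}{4} → -11x_1 + \tfrac{35}{2}x_2^{2} + \tfrac{29}{4}x_2 + \tfrac{33}{4}
  leading term x_1: subtract (-11)·g_1 from -11x_1 + \tfrac{35}{2}x_2^{2} + \tfrac{29}{4}x_2 + \tfrac{33}{4} → 12x_2^{2} - x_2
  leading term x_2^{2}: no divisor's leading term divides it; move 12x_2^{2} to the remainder.
  leading term x_2: no divisor's leading term divides it; move -x_2 to the remainder.
  normal form = 12x_2^{2} - x_2.
The normal form is nonzero, so p ∉ I. Since p minus its normal form lies in I, I + (p) = I + (r) where r = 12x_2^{2} - x_2; decide whether this ideal is the whole ring.
Run Buchberger on G together with r (pairs among the g_i already reduce to 0 since G is a Gröbner basis):
g_1 = x_1 - \tfrac{1}{2}x_2^{2} - \tfrac{3}{4}x_2 - \tfrac{3}{4}, LT = x_1.
g_2 = x_2^{4} + \tfrac{45}{7}x_2^{3} + \tfrac{267}{28}x_2^{2} + \tfrac{109}{14}x_2 - \tfrac{99}{4}, LT = x_2^{4}.
r = 12x_2^{2} - x_2, LT = x_2^{2}.

S(g_1,g_2): leading monomials are coprime, so the S-polynomial reduces to 0 (Buchberger's first criterion).
S(g_1,r): leading monomials are coprime, so the S-polynomial reduces to 0 (Buchberger's first criterion).
S(g_2,r): lcm = x_2^{4}. S = \tfrac{547}{84}x_2^{3} + \tfrac{267}{28}x_2^{2} + \tfrac{109}{14}x_2 - \tfrac{99}{4}.
  leading term x_2^{3}: subtract (\tfrac{547}{1008}x_2)·r from \tfrac{547}{84}x_2^{3} + \tfrac{267}{28}x_2^{2} + \tfrac{109}{14}x_2 - \tfrac{99}{4} → \tfrac{10159}{1008}x_2^{2} + \tfrac{109}{14}x_2 - \tfrac{99}{4}
  leading term x_2^{2}: subtract (\tfrac{10159}{12096})·r from \tfrac{10159}{1008}x_2^{2} + \tfrac{109}{14}x_2 - \tfrac{99}{4} → \tfrac{14905}{1728}x_2 - \tfrac{99}{4}
  leading term x_2: no divisor's leading term divides it; move \tfrac{14905}{1728}x_2 to the remainder.
  leading term 1: no divisor's leading term divides it; move -\tfrac{99}{4} to the remainder.
  remainder \tfrac{14905}{1728}x_2 - \tfrac{99}{4} ≠ 0; add m_4 = \tfrac{14905}{1728}x_2 - \tfrac{99}{4} to the basis.

S(g_1,m_4): leading monomials are coprime, so the S-polynomial reduces to 0 (Buchberger's first criterion).
S(g_2,m_4): lcm = x_2^{4}. S = \tfrac{88191}{9485}x_2^{3} + \tfrac{267}{28}x_2^{2} + \tfrac{109}{14}x_2 - \tfrac{99}{4}.
  leading term x_2^{3}: subtract (\tfrac{29397}{37940}x_2)·r from \tfrac{88191}{9485}x_2^{3} + \tfrac{267}{28}x_2^{2} + \tfrac{109}{14}x_2 - \tfrac{99}{4} → \tfrac{195591}{18970}x_2^{2} + \tfrac{109}{14}x_2 - \tfrac{99}{4}
  leading term x_2^{2}: subtract (\tfrac{65197}{75880})·r from \tfrac{195591}{18970}x_2^{2} + \tfrac{109}{14}x_2 - \tfrac{99}{4} → \tfrac{93711}{10840}x_2 - \tfrac{99}{4}
  leading term x_2: subtract (\tfrac{20241576}{20196275})·m_4 from \tfrac{93711}{10840}x_2 - \tfrac{99}{4} → \tfrac{407709}{7344100}
  leading term 1: no divisor's leading term divides it; move \tfrac{407709}{7344100} to the remainder.
  remainder \tfrac{407709}{7344100} ≠ 0; add m_5 = \tfrac{407709}{7344100} to the basis.

S(r,m_4): lcm = x_2^{2}. S = \tfrac{45301}{16260}x_2.
  leading term x_2: subtract (\tfrac{6523344}{20196275})·m_4 from \tfrac{45301}{16260}x_2 → \tfrac{14677524}{1836025}
  leading term 1: subtract (144)·m_5 from \tfrac{14677524}{1836025} → 0
  remainder 0.

S(g_1,m_5): leading monomials are coprime, so the S-polynomial reduces to 0 (Buchberger's first criterion).
S(g_2,m_5): leading monomials are coprime, so the S-polynomial reduces to 0 (Buchberger's first criterion).
S(r,m_5): leading monomials are coprime, so the S-polynomial reduces to 0 (Buchberger's first criterion).
S(m_4,m_5): leading monomials are coprime, so the S-polynomial reduces to 0 (Buchberger's first criterion).
Every S-polynomial of the final basis reduces to 0, so we have a Gröbner basis.
Inter-reduce: drop elements whose leading term is divisible by another's, tail-reduce, and make monic.
Reduced Gröbner basis: {1}.
The reduced Gröbner basis of I + (p) is {1}: the ideal is the whole ring, so the enlarged system has no common solution — adjoining p is inconsistent.

The remainder on division by a Gröbner basis is unique — it is the normal form.

Adjoining -2x_1x_2 - 11x_1 + x_2^{3} + 19x_2^{2} + \tfrac{35}{4}x_2 + \tfrac{33}{4} makes the ideal the whole ring: the system is inconsistent.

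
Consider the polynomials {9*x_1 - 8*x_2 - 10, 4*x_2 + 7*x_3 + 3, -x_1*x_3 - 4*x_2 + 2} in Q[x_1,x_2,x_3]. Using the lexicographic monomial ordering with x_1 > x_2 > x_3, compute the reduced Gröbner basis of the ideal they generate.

f_1 = 9*x_1 - 8*x_2 - 10, LT = x_1.
f_2 = 4*x_2 + 7*x_3 + 3, LT = x_2.
f_3 = -x_1*x_3 - 4*x_2 + 2, LT = x_1*x_3.

S(f_1,f_3): lcm = x_1*x_3. S = -8/9*x_2*x_3 - 4*x_2 - 10/9*x_3 + 2.
  leading term x_2*x_3: subtract (-2/9*x_3)·f_2 from -8/9*x_2*x_3 - 4*x_2 - 10/9*x_3 + 2 → -4*x_2 + 14/9*x_3**2 - 4/9*x_3 + 2
  leading term x_2: subtract (-1)·f_2 from -4*x_2 + 14/9*x_3**2 - 4/9*x_3 + 2 → 14/9*x_3**2 + 59/9*x_3 + 5
  leading term x_3**2: no divisor's leading term divides it; move 14/9*x_3**2 to the remainder.
  leading term x_3: no divisor's leading term divides it; move 59/9*x_3 to the remainder.
  leading term 1: no divisor's leading term divides it; move 5 to the remainder.
  remainder 14/9*x_3**2 + 59/9*x_3 + 5 ≠ 0; add g_4 = 14/9*x_3**2 + 59/9*x_3 + 5 to the basis.

The other S-polynomials (S(f_1,f_2), S(f_2,f_3), S(f_1,g_4), S(f_2,g_4), S(f_3,g_4)) all reduce to 0 modulo the current basis, so we have a Gröbner basis.
Inter-reduce: drop elements whose leading term is divisible by another's, tail-reduce, and make monic.

G = {x_1 + 14/9*x_3 - 4/9, x_2 + 7/4*x_3 + 3/4, x_3**2 + 59/14*x_3 + 45/14}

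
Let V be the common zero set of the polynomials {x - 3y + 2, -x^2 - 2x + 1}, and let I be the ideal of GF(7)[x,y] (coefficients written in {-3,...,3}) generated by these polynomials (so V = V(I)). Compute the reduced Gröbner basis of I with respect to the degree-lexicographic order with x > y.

G = {y^2 - 3y + 3, x - 3y + 2}

f_1 = x - 3y + 2, LT = x.
f_2 = -x^2 - 2x + 1, LT = x^2.

S(f_1,f_2): lcm = x^2. S = -3xy + 1.
  leading term xy: subtract (-3y)·f_1 from -3xy + 1 → -2y^2 - y + 1
  leading term y^2: no divisor's leading term divides it; move -2y^2 to the remainder.
  leading term y: no divisor's leading term divides it; move -y to the remainder.
  leading term 1: no divisor's leading term divides it; move 1 to the remainder.
  remainder -2y^2 - y + 1 ≠ 0; add g_3 = -2y^2 - y + 1 to the basis.

S(f_1,g_3): leading monomials are coprime, so the S-polynomial reduces to 0 (Buchberger's first criterion).
S(f_2,g_3): leading monomials are coprime, so the S-polynomial reduces to 0 (Buchberger's first criterion).
Every S-polynomial of the final basis reduces to 0, so we have a Gröbner basis.
Inter-reduce: drop elements whose leading term is divisible by another's, tail-reduce, and make monic.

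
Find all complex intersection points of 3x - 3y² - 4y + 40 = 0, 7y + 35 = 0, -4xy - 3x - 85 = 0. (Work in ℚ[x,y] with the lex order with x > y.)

{(5, -5)}

Compute a lex Gröbner basis by Buchberger's algorithm.
f_1 = 3x - 3y² - 4y + 40, LT = x.
f_2 = 7y + 35, LT = y.
f_3 = -4xy - 3x - 85, LT = xy.

The S-polynomials (S(f_1,f_2), S(f_1,f_3), S(f_2,f_3)) all reduce to 0 modulo the current basis, so we have a Gröbner basis.
Inter-reduce: drop elements whose leading term is divisible by another's, tail-reduce, and make monic.
Reduced Gröbner basis: {x - 5, y + 5}.

A lex Gröbner basis eliminates variables successively. Here y + 5 depends only on y, with roots {-5}; lifting each root through the earlier basis elements recovers the full solutions.
  y = -5: the earlier basis element becomes x - 5 = 0, giving x = 5 — point (5, -5).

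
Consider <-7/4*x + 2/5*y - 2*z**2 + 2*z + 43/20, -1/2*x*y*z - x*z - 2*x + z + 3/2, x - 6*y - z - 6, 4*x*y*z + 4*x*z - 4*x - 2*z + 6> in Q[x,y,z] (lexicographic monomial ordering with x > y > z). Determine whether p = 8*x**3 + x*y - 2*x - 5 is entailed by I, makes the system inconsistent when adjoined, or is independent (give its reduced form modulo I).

First compute the reduced Gröbner basis of I by Buchberger's algorithm.
f_1 = -7/4*x + 2/5*y - 2*z**2 + 2*z + 43/20, LT = x.
f_2 = -1/2*x*y*z - x*z - 2*x + z + 3/2, LT = x*y*z.
f_3 = x - 6*y - z - 6, LT = x.
f_4 = 4*x*y*z + 4*x*z - 4*x - 2*z + 6, LT = x*y*z.

S(f_1,f_2): lcm = x*y*z. S = -2*x*z - 4*x - 8/35*y**2*z + 8/7*y*z**3 - 8/7*y*z**2 - 43/35*y*z + 2*z + 3.
  reduce S modulo (f_1, f_2, f_3, f_4):
  remainder -8/35*y**2*z + 8/7*y*z**3 - 8/7*y*z**2 - 59/35*y*z - 32/35*y + 16/7*z**3 + 16/7*z**2 - 176/35*z - 67/35 ≠ 0; add h_5 = -8/35*y**2*z + 8/7*y*z**3 - 8/7*y*z**2 - 59/35*y*z - 32/35*y + 16/7*z**3 + 16/7*z**2 - 176/35*z - 67/35 to the basis.

S(f_1,f_3): lcm = x. S = 202/35*y + 8/7*z**2 - 1/7*z + 167/35.
  reduce S modulo (f_1, f_2, f_3, f_4, h_5):
  remainder 202/35*y + 8/7*z**2 - 1/7*z + 167/35 ≠ 0; add h_6 = 202/35*y + 8/7*z**2 - 1/7*z + 167/35 to the basis.

S(f_1,f_4): lcm = x*y*z. S = -x*z + x - 8/35*y**2*z + 8/7*y*z**3 - 8/7*y*z**2 - 43/35*y*z + 1/2*z - 3/2.
  reduce S modulo (f_1, f_2, f_3, f_4, h_5, h_6):
  remainder -120/101*z**3 - 484/101*z**2 + 1067/202*z + 141/202 ≠ 0; add h_7 = -120/101*z**3 - 484/101*z**2 + 1067/202*z + 141/202 to the basis.

S(f_2,f_3): lcm = x*y*z. S = 2*x*z + 4*x + 6*y**2*z + y*z**2 + 6*y*z - 2*z - 3.
  reduce S modulo (f_1, f_2, f_3, f_4, h_5, h_6, h_7):
  remainder 1064881/1616*z**2 - 1827251/3232*z - 302511/3232 ≠ 0; add h_8 = 1064881/1616*z**2 - 1827251/3232*z - 302511/3232 to the basis.

S(f_2,h_7): lcm = x*y*z**3. S = -121/30*x*y*z**2 + 1067/240*x*y*z + 47/80*x*y + 2*x*z**3 + 4*x*z**2 - 2*z**3 - 3*z**2.
  reduce S modulo (f_1, f_2, f_3, f_4, h_5, h_6, h_7, h_8):
  remainder 953851601/340761920*z - 953851601/340761920 ≠ 0; add h_9 = 953851601/340761920*z - 953851601/340761920 to the basis.

The other S-polynomials (S(f_2,f_4), S(f_3,f_4), S(f_1,h_5), S(f_2,h_5), S(f_3,h_5), S(f_4,h_5), S(f_1,h_6), S(f_2,h_6), S(f_3,h_6), S(f_4,h_6), S(h_5,h_6), S(f_1,h_7), S(f_3,h_7), S(f_4,h_7), S(h_5,h_7), S(h_6,h_7), S(f_1,h_8), S(f_2,h_8), S(f_3,h_8), S(f_4,h_8), S(h_5,h_8), S(h_6,h_8), S(h_7,h_8), S(f_1,h_9), S(f_2,h_9), S(f_3,h_9), S(f_4,h_9), S(h_5,h_9), S(h_6,h_9), S(h_7,h_9), S(h_8,h_9)) all reduce to 0 modulo the current basis, so we have a Gröbner basis.
Inter-reduce: drop elements whose leading term is divisible by another's, tail-reduce, and make monic.
Reduced Gröbner basis: {x - 1, y + 1, z - 1}.
Label its elements g_1 = x - 1, g_2 = y + 1, g_3 = z - 1.

Reduce p = 8*x**3 + x*y - 2*x - 5 modulo G:
  leading term x**3: subtract (8*x**2)·g_1 from 8*x**3 + x*y - 2*x - 5 → 8*x**2 + x*y - 2*x - 5
  leading term x**2: subtract (8*x)·g_1 from 8*x**2 + x*y - 2*x - 5 → x*y + 6*x - 5
  leading term x*y: subtract (y)·g_1 from x*y + 6*x - 5 → 6*x + y - 5
  leading term x: subtract (6)·g_1 from 6*x + y - 5 → y + 1
  leading term y: subtract (1)·g_2 from y + 1 → 0
  normal form = 0.
Since the normal form is 0, p ∈ I.

8*x**3 + x*y - 2*x - 5 lies in I (it reduces to 0).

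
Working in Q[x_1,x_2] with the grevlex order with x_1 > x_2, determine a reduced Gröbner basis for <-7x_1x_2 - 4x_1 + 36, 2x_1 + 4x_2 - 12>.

f_1 = -7x_1x_2 - 4x_1 + 36, LT = x_1x_2.
f_2 = 2x_1 + 4x_2 - 12, LT = x_1.

S(f_1,f_2): lcm = x_1x_2. S = -2x_2^2 + 4/7x_1 + 6x_2 - 36/7.
  leading term x_2^2: no divisor's leading term divides it; move -2x_2^2 to the remainder.
  leading term x_1: subtract (2/7)·f_2 from 4/7x_1 + 6x_2 - 36/7 → 34/7x_2 - 12/7
  leading term x_2: no divisor's leading term divides it; move 34/7x_2 to the remainder.
  leading term 1: no divisor's leading term divides it; move -12/7 to the remainder.
  remainder -2x_2^2 + 34/7x_2 - 12/7 ≠ 0; add g_3 = -2x_2^2 + 34/7x_2 - 12/7 to the basis.

The other S-polynomials (S(f_1,g_3), S(f_2,g_3)) all reduce to 0 modulo the current basis, so we have a Gröbner basis.
Inter-reduce: drop elements whose leading term is divisible by another's, tail-reduce, and make monic.

G = {x_2^2 - 17/7x_2 + 6/7, x_1 + 2x_2 - 6}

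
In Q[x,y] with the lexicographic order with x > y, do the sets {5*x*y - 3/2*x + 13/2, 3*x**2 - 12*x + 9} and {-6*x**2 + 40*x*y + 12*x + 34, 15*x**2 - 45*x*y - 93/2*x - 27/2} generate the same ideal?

Two ideals are equal iff their reduced Gröbner bases coincide (the reduced basis is unique for a fixed ordering).
Buchberger on the first generating set:
f_1 = 5*x*y - 3/2*x + 13/2, LT = x*y.
f_2 = 3*x**2 - 12*x + 9, LT = x**2.

S(f_1,f_2): lcm = x**2*y. S = -3/10*x**2 + 4*x*y + 13/10*x - 3*y.
  reduce S modulo (f_1, f_2):
  remainder 13/10*x - 3*y - 43/10 ≠ 0; add g_3 = 13/10*x - 3*y - 43/10 to the basis.

S(f_1,g_3): lcm = x*y. S = -3/10*x + 30/13*y**2 + 43/13*y + 13/10.
  reduce S modulo (f_1, f_2, g_3):
  remainder 30/13*y**2 + 34/13*y + 4/13 ≠ 0; add g_4 = 30/13*y**2 + 34/13*y + 4/13 to the basis.

The other S-polynomials (S(f_2,g_3), S(f_1,g_4), S(f_2,g_4), S(g_3,g_4)) all reduce to 0 modulo the current basis, so we have a Gröbner basis.
Inter-reduce: drop elements whose leading term is divisible by another's, tail-reduce, and make monic.
Reduced Gröbner basis: {x - 30/13*y - 43/13, y**2 + 17/15*y + 2/15}.

Buchberger on the second generating set:
h_1 = -6*x**2 + 40*x*y + 12*x + 34, LT = x**2.
h_2 = 15*x**2 - 45*x*y - 93/2*x - 27/2, LT = x**2.

S(h_1,h_2): lcm = x**2. S = -11/3*x*y + 11/10*x - 143/30.
  reduce S modulo (h_1, h_2):
  remainder -11/3*x*y + 11/10*x - 143/30 ≠ 0; add k_3 = -11/3*x*y + 11/10*x - 143/30 to the basis.

S(h_1,k_3): lcm = x**2*y. S = 3/10*x**2 - 20/3*x*y**2 - 2*x*y - 13/10*x - 17/3*y.
  reduce S modulo (h_1, h_2, k_3):
  remainder -13/10*x + 3*y + 43/10 ≠ 0; add k_4 = -13/10*x + 3*y + 43/10 to the basis.

S(k_3,k_4): lcm = x*y. S = -3/10*x + 30/13*y**2 + 43/13*y + 13/10.
  reduce S modulo (h_1, h_2, k_3, k_4):
  remainder 30/13*y**2 + 34/13*y + 4/13 ≠ 0; add k_5 = 30/13*y**2 + 34/13*y + 4/13 to the basis.

The other S-polynomials (S(h_2,k_3), S(h_1,k_4), S(h_2,k_4), S(h_1,k_5), S(h_2,k_5), S(k_3,k_5), S(k_4,k_5)) all reduce to 0 modulo the current basis, so we have a Gröbner basis.
Inter-reduce: drop elements whose leading term is divisible by another's, tail-reduce, and make monic.
Reduced Gröbner basis: {x - 30/13*y - 43/13, y**2 + 17/15*y + 2/15}.

These coincide, so the ideals are equal.

Yes, the ideals are equal.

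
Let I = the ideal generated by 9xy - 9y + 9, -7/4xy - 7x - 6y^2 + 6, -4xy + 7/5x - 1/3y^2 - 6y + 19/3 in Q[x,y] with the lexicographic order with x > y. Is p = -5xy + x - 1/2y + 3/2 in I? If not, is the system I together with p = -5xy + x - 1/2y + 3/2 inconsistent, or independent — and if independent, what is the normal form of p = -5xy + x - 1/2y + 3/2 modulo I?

Adjoining -5xy + x - 1/2y + 3/2 makes the ideal the whole ring: the system is inconsistent.

First compute the reduced Gröbner basis of I by Buchberger's algorithm.
f_1 = 9xy - 9y + 9, LT = xy.
f_2 = -7/4xy - 7x - 6y^2 + 6, LT = xy.
f_3 = -4xy + 7/5x - 1/3y^2 - 6y + 19/3, LT = xy.

S(f_1,f_2): lcm = xy. S = -4x - 24/7y^2 - y + 31/7.
  leading term x: no divisor's leading term divides it; move -4x to the remainder.
  leading term y^2: no divisor's leading term divides it; move -24/7y^2 to the remainder.
  leading term y: no divisor's leading term divides it; move -y to the remainder.
  leading term 1: no divisor's leading term divides it; move 31/7 to the remainder.
  remainder -4x - 24/7y^2 - y + 31/7 ≠ 0; add h_4 = -4x - 24/7y^2 - y + 31/7 to the basis.

S(f_1,f_3): lcm = xy. S = 7/20x - 1/12y^2 - 5/2y + 31/12.
  leading term x: subtract (-7/80)·h_4 from 7/20x - 1/12y^2 - 5/2y + 31/12 → -23/60y^2 - 207/80y + 713/240
  leading term y^2: no divisor's leading term divides it; move -23/60y^2 to the remainder.
  leading term y: no divisor's leading term divides it; move -207/80y to the remainder.
  leading term 1: no divisor's leading term divides it; move 713/240 to the remainder.
  remainder -23/60y^2 - 207/80y + 713/240 ≠ 0; add h_5 = -23/60y^2 - 207/80y + 713/240 to the basis.

S(f_2,f_3): lcm = xy. S = 87/20x + 281/84y^2 - 3/2y - 155/84.
  leading term x: subtract (-87/80)·h_4 from 87/20x + 281/84y^2 - 3/2y - 155/84 → -23/60y^2 - 207/80y + 713/240
  leading term y^2: subtract (1)·h_5 from -23/60y^2 - 207/80y + 713/240 → 0
  remainder 0.

S(f_1,h_4): lcm = xy. S = -6/7y^3 - 1/4y^2 + 3/28y + 1.
  leading term y^3: subtract (360/161y)·h_5 from -6/7y^3 - 1/4y^2 + 3/28y + 1 → 155/28y^2 - 183/28y + 1
  leading term y^2: subtract (-2325/161)·h_5 from 155/28y^2 - 183/28y + 1 → -4917/112y + 4917/112
  leading term y: no divisor's leading term divides it; move -4917/112y to the remainder.
  leading term 1: no divisor's leading term divides it; move 4917/112 to the remainder.
  remainder -4917/112y + 4917/112 ≠ 0; add h_6 = -4917/112y + 4917/112 to the basis.

S(f_2,h_4): lcm = xy. S = 4x - 6/7y^3 + 89/28y^2 + 31/28y - 24/7.
  leading term x: subtract (-1)·h_4 from 4x - 6/7y^3 + 89/28y^2 + 31/28y - 24/7 → -6/7y^3 - 1/4y^2 + 3/28y + 1
  leading term y^3: subtract (360/161y)·h_5 from -6/7y^3 - 1/4y^2 + 3/28y + 1 → 155/28y^2 - 183/28y + 1
  leading term y^2: subtract (-2325/161)·h_5 from 155/28y^2 - 183/28y + 1 → -4917/112y + 4917/112
  leading term y: subtract (1)·h_6 from -4917/112y + 4917/112 → 0
  remainder 0.

S(f_3,h_4): lcm = xy. S = -7/20x - 6/7y^3 - 1/6y^2 + 73/28y - 19/12.
  leading term x: subtract (7/80)·h_4 from -7/20x - 6/7y^3 - 1/6y^2 + 73/28y - 19/12 → -6/7y^3 + 2/15y^2 + 1509/560y - 473/240
  leading term y^3: subtract (360/161y)·h_5 from -6/7y^3 + 2/15y^2 + 1509/560y - 473/240 → 1243/210y^2 - 2211/560y - 473/240
  leading term y^2: subtract (-2486/161)·h_5 from 1243/210y^2 - 2211/560y - 473/240 → -4917/112y + 4917/112
  leading term y: subtract (1)·h_6 from -4917/112y + 4917/112 → 0
  remainder 0.

S(f_1,h_5): lcm = xy^2. S = -27/4xy + 31/4x - y^2 + y.
  leading term xy: subtract (-3/4)·f_1 from -27/4xy + 31/4x - y^2 + y → 31/4x - y^2 - 23/4y + 27/4
  leading term x: subtract (-31/16)·h_4 from 31/4x - y^2 - 23/4y + 27/4 → -107/14y^2 - 123/16y + 1717/112
  leading term y^2: subtract (3210/161)·h_5 from -107/14y^2 - 123/16y + 1717/112 → 4917/112y - 4917/112
  leading term y: subtract (-1)·h_6 from 4917/112y - 4917/112 → 0
  remainder 0.

S(f_2,h_5): lcm = xy^2. S = -11/4xy + 31/4x + 24/7y^3 - 24/7y.
  leading term xy: subtract (-11/36)·f_1 from -11/4xy + 31/4x + 24/7y^3 - 24/7y → 31/4x + 24/7y^3 - 173/28y + 11/4
  leading term x: subtract (-31/16)·h_4 from 31/4x + 24/7y^3 - 173/28y + 11/4 → 24/7y^3 - 93/14y^2 - 909/112y + 1269/112
  leading term y^3: subtract (-1440/161y)·h_5 from 24/7y^3 - 93/14y^2 - 909/112y + 1269/112 → -417/14y^2 + 2067/112y + 1269/112
  leading term y^2: subtract (12510/161)·h_5 from -417/14y^2 + 2067/112y + 1269/112 → 24585/112y - 24585/112
  leading term y: subtract (-5)·h_6 from 24585/112y - 24585/112 → 0
  remainder 0.

S(f_3,h_5): lcm = xy^2. S = -71/10xy + 31/4x + 1/12y^3 + 3/2y^2 - 19/12y.
  leading term xy: subtract (-71/90)·f_1 from -71/10xy + 31/4x + 1/12y^3 + 3/2y^2 - 19/12y → 31/4x + 1/12y^3 + 3/2y^2 - 521/60y + 71/10
  leading term x: subtract (-31/16)·h_4 from 31/4x + 1/12y^3 + 3/2y^2 - 521/60y + 71/10 → 1/12y^3 - 36/7y^2 - 2549/240y + 8781/560
  leading term y^3: subtract (-5/23y)·h_5 from 1/12y^3 - 36/7y^2 - 2549/240y + 8781/560 → -639/112y^2 - 399/40y + 8781/560
  leading term y^2: subtract (9585/644)·h_5 from -639/112y^2 - 399/40y + 8781/560 → 63921/2240y - 63921/2240
  leading term y: subtract (-13/20)·h_6 from 63921/2240y - 63921/2240 → 0
  remainder 0.

S(h_4,h_5): leading monomials are coprime, so the S-polynomial reduces to 0 (Buchberger's first criterion).
S(f_1,h_6): lcm = xy. S = x - y + 1.
  leading term x: subtract (-1/4)·h_4 from x - y + 1 → -6/7y^2 - 5/4y + 59/28
  leading term y^2: subtract (360/161)·h_5 from -6/7y^2 - 5/4y + 59/28 → 127/28y - 127/28
  leading term y: subtract (-508/4917)·h_6 from 127/28y - 127/28 → 0
  remainder 0.

S(f_2,h_6): lcm = xy. S = 5x + 24/7y^2 - 24/7.
  leading term x: subtract (-5/4)·h_4 from 5x + 24/7y^2 - 24/7 → -6/7y^2 - 5/4y + 59/28
  leading term y^2: subtract (360/161)·h_5 from -6/7y^2 - 5/4y + 59/28 → 127/28y - 127/28
  leading term y: subtract (-508/4917)·h_6 from 127/28y - 127/28 → 0
  remainder 0.

S(f_3,h_6): lcm = xy. S = 13/20x + 1/12y^2 + 3/2y - 19/12.
  leading term x: subtract (-13/80)·h_4 from 13/20x + 1/12y^2 + 3/2y - 19/12 → -199/420y^2 + 107/80y - 1451/1680
  leading term y^2: subtract (199/161)·h_5 from -199/420y^2 + 107/80y - 1451/1680 → 127/28y - 127/28
  leading term y: subtract (-508/4917)·h_6 from 127/28y - 127/28 → 0
  remainder 0.

S(h_4,h_6): leading monomials are coprime, so the S-polynomial reduces to 0 (Buchberger's first criterion).
S(h_5,h_6): lcm = y^2. S = 31/4y - 31/4.
  leading term y: subtract (-868/4917)·h_6 from 31/4y - 31/4 → 0
  remainder 0.

Every S-polynomial of the final basis reduces to 0, so we have a Gröbner basis.
Inter-reduce: drop elements whose leading term is divisible by another's, tail-reduce, and make monic.
Reduced Gröbner basis: {x, y - 1}.
Label its elements g_1 = x, g_2 = y - 1.

Reduce p = -5xy + x - 1/2y + 3/2 modulo G:
  leading term xy: subtract (-5y)·g_1 from -5xy + x - 1/2y + 3/2 → x - 1/2y + 3/2
  leading term x: subtract (1)·g_1 from x - 1/2y + 3/2 → -1/2y + 3/2
  leading term y: subtract (-1/2)·g_2 from -1/2y + 3/2 → 1
  leading term 1: no divisor's leading term divides it; move 1 to the remainder.
  normal form = 1.
The normal form is nonzero, so p ∉ I. Since p minus its normal form lies in I, I + (p) = I + (r) where r = 1; decide whether this ideal is the whole ring.
Here r = 1 is a nonzero constant, hence a unit: 1 ∈ I + (p), the Gröbner basis of I + (p) is {1}, and the enlarged system has no common solution — adjoining p is inconsistent.

The remainder on division by a Gröbner basis is unique — it is the normal form.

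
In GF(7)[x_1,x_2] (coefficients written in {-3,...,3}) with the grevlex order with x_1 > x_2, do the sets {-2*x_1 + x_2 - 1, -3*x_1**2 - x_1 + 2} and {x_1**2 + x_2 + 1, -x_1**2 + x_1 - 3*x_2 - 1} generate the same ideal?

Two ideals are equal iff their reduced Gröbner bases coincide (the reduced basis is unique for a fixed ordering).
Buchberger on the first generating set:
f_1 = -2*x_1 + x_2 - 1, LT = x_1.
f_2 = -3*x_1**2 - x_1 + 2, LT = x_1**2.

S(f_1,f_2): lcm = x_1**2. S = 3*x_1*x_2 - x_1 + 3.
  reduce S modulo (f_1, f_2):
  remainder -2*x_2**2 - 2*x_2 ≠ 0; add g_3 = -2*x_2**2 - 2*x_2 to the basis.

The other S-polynomials (S(f_1,g_3), S(f_2,g_3)) all reduce to 0 modulo the current basis, so we have a Gröbner basis.
Inter-reduce: drop elements whose leading term is divisible by another's, tail-reduce, and make monic.
Reduced Gröbner basis: {x_2**2 + x_2, x_1 + 3*x_2 - 3}.

Buchberger on the second generating set:
h_1 = x_1**2 + x_2 + 1, LT = x_1**2.
h_2 = -x_1**2 + x_1 - 3*x_2 - 1, LT = x_1**2.

S(h_1,h_2): lcm = x_1**2. S = x_1 - 2*x_2.
  reduce S modulo (h_1, h_2):
  remainder x_1 - 2*x_2 ≠ 0; add k_3 = x_1 - 2*x_2 to the basis.

S(h_1,k_3): lcm = x_1**2. S = 2*x_1*x_2 + x_2 + 1.
  reduce S modulo (h_1, h_2, k_3):
  remainder -3*x_2**2 + x_2 + 1 ≠ 0; add k_4 = -3*x_2**2 + x_2 + 1 to the basis.

The other S-polynomials (S(h_2,k_3), S(h_1,k_4), S(h_2,k_4), S(k_3,k_4)) all reduce to 0 modulo the current basis, so we have a Gröbner basis.
Inter-reduce: drop elements whose leading term is divisible by another's, tail-reduce, and make monic.
Reduced Gröbner basis: {x_2**2 + 2*x_2 + 2, x_1 - 2*x_2}.

The bases are distinct; the ideals are different.

No, the ideals differ.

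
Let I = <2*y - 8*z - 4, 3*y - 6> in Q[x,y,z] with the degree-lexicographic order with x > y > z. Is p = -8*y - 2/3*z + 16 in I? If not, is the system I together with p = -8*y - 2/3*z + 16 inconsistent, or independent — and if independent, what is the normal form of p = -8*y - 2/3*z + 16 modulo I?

First compute the reduced Gröbner basis of I by Buchberger's algorithm.
f_1 = 2*y - 8*z - 4, LT = y.
f_2 = 3*y - 6, LT = y.

S(f_1,f_2): lcm = y. S = -4*z.
  leading term z: no divisor's leading term divides it; move -4*z to the remainder.
  remainder -4*z ≠ 0; add h_3 = -4*z to the basis.

The other S-polynomials (S(f_1,h_3), S(f_2,h_3)) all reduce to 0 modulo the current basis, so we have a Gröbner basis.
Inter-reduce: drop elements whose leading term is divisible by another's, tail-reduce, and make monic.
Reduced Gröbner basis: {y - 2, z}.
Label its elements g_1 = y - 2, g_2 = z.

Reduce p = -8*y - 2/3*z + 16 modulo G:
  leading term y: subtract (-8)·g_1 from -8*y - 2/3*z + 16 → -2/3*z
  leading term z: subtract (-2/3)·g_2 from -2/3*z → 0
  normal form = 0.
Since the normal form is 0, p ∈ I.

-8*y - 2/3*z + 16 lies in I (it reduces to 0).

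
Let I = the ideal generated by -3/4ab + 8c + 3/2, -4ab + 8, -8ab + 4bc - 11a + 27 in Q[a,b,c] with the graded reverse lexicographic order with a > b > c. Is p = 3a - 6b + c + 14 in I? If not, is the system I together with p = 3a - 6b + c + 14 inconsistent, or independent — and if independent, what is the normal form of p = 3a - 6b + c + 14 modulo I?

First compute the reduced Gröbner basis of I by Buchberger's algorithm.
f_1 = -3/4ab + 8c + 3/2, LT = ab.
f_2 = -4ab + 8, LT = ab.
f_3 = -8ab + 4bc - 11a + 27, LT = ab.

S(f_1,f_2): lcm = ab. S = -32/3c.
  leading term c: no divisor's leading term divides it; move -32/3c to the remainder.
  remainder -32/3c ≠ 0; add h_4 = -32/3c to the basis.

S(f_1,f_3): lcm = ab. S = 1/2bc - 11/8a - 32/3c + 11/8.
  leading term bc: subtract (-3/64b)·h_4 from 1/2bc - 11/8a - 32/3c + 11/8 → -11/8a - 32/3c + 11/8
  leading term a: no divisor's leading term divides it; move -11/8a to the remainder.
  leading term c: subtract (1)·h_4 from -32/3c + 11/8 → 11/8
  leading term 1: no divisor's leading term divides it; move 11/8 to the remainder.
  remainder -11/8a + 11/8 ≠ 0; add h_5 = -11/8a + 11/8 to the basis.

S(f_1,h_5): lcm = ab. S = b - 32/3c - 2.
  leading term b: no divisor's leading term divides it; move b to the remainder.
  leading term c: subtract (1)·h_4 from -32/3c - 2 → -2
  leading term 1: no divisor's leading term divides it; move -2 to the remainder.
  remainder b - 2 ≠ 0; add h_6 = b - 2 to the basis.

The other S-polynomials (S(f_2,f_3), S(f_1,h_4), S(f_2,h_4), S(f_3,h_4), S(f_2,h_5), S(f_3,h_5), S(h_4,h_5), S(f_1,h_6), S(f_2,h_6), S(f_3,h_6), S(h_4,h_6), S(h_5,h_6)) all reduce to 0 modulo the current basis, so we have a Gröbner basis.
Inter-reduce: drop elements whose leading term is divisible by another's, tail-reduce, and make monic.
Reduced Gröbner basis: {a - 1, b - 2, c}.
Label its elements g_1 = a - 1, g_2 = b - 2, g_3 = c.

Reduce p = 3a - 6b + c + 14 modulo G:
  leading term a: subtract (3)·g_1 from 3a - 6b + c + 14 → -6b + c + 17
  leading term b: subtract (-6)·g_2 from -6b + c + 17 → c + 5
  leading term c: subtract (1)·g_3 from c + 5 → 5
  leading term 1: no divisor's leading term divides it; move 5 to the remainder.
  normal form = 5.
The normal form is nonzero, so p ∉ I. Since p minus its normal form lies in I, I + (p) = I + (r) where r = 5; decide whether this ideal is the whole ring.
Here r = 5 is a nonzero constant, hence a unit: 1 ∈ I + (p), the Gröbner basis of I + (p) is {1}, and the enlarged system has no common solution — adjoining p is inconsistent.

Adjoining 3a - 6b + c + 14 makes the ideal the whole ring: the system is inconsistent.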